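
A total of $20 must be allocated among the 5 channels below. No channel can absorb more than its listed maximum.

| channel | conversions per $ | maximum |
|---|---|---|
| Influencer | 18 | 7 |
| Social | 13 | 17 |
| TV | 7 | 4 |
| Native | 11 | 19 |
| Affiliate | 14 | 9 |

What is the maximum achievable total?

304

Rank by conversions per $: Influencer 18 > Affiliate 14 > Social 13 > Native 11 > TV 7.
Influencer: +7 to 7 (cap) — 13 left.
Affiliate takes 9 to reach its cap of 9 — 4 left.
Only 4 left; Social takes them to reach 4.
Total = 18×7 + 13×4 + 14×9 = 304.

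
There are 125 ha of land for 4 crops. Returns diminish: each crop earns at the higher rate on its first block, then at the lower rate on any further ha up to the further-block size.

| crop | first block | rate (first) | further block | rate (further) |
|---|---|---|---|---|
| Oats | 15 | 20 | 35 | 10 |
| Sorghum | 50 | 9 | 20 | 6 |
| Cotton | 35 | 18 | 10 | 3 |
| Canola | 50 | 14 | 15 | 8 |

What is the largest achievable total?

Treat each block as its own option and order by rate: Oats/T1 20 > Cotton/T1 18 > Canola/T1 14 > Oats/T2 10 > Sorghum/T1 9 > Canola/T2 8 > Sorghum/T2 6 > Cotton/T2 3.
Fill Oats T1 block (15 at 20) — 110 left.
Cotton/T1 (18): +35 — 75 left.
Canola/T1 (14): +50 — 25 left.
25 remain; put them into Oats T2 at 10.
Total = 20×15 + 18×35 + 14×50 + 10×25 = 1880.

1880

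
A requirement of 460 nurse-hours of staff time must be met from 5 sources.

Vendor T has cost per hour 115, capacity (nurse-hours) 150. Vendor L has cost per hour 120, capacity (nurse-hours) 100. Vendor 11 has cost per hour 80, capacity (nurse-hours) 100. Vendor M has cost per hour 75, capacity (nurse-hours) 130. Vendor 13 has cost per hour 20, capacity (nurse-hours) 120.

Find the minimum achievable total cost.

32800

Use sources in increasing cost order.
Vendor 13 at 20: take all 120 nurse-hours ; 340 still needed.
Vendor M at 75: take all 130 nurse-hours ; 210 still needed.
Vendor 11 (80): use full 100 ; 110 nurse-hours to go.
Vendor T at 115: take 110 of its 150 ; requirement met.
Vendor L: unused.
Cost = 120×20 + 130×75 + 100×80 + 110×115 = 32800.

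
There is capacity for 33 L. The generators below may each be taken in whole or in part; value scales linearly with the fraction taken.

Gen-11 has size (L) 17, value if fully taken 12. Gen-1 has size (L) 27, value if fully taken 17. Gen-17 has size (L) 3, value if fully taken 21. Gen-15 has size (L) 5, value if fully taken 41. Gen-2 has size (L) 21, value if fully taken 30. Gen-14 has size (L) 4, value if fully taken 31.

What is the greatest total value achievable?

123

Rank by value-to-size ratio: Gen-15 41/5≈8.2, Gen-14 31/4≈7.75, Gen-17 21/3≈7, Gen-2 30/21≈1.43, Gen-11 12/17≈0.706, Gen-1 17/27≈0.63.
Take all of Gen-15 (5 L, value 41) → 28 L left.
Take all of Gen-14 (4 L, value 31) → 24 L left.
All 3 L of Gen-17 fit (value 21) → 21 remain.
Gen-2: take in full, 21 L for value 30 → 0 left.
Total value = 123.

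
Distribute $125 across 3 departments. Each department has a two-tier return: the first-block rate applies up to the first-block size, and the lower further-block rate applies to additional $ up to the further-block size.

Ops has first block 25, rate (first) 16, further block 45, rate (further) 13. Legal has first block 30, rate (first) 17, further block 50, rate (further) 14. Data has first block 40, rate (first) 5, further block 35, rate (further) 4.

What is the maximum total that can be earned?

1870

Treat each block as its own option and order by rate: Legal/first 17 > Ops/first 16 > Legal/second 14 > Ops/second 13 > Data/first 5 > Data/second 4.
Legal first at 17: fill all 30 ; 95 left.
Ops/first (16): +25 ; 70 left.
Legal/second (14): +50 ; 20 left.
Ops/second: +20 of 45 at 13; pool empty.
Total = 17×30 + 16×25 + 14×50 + 13×20 = 1870.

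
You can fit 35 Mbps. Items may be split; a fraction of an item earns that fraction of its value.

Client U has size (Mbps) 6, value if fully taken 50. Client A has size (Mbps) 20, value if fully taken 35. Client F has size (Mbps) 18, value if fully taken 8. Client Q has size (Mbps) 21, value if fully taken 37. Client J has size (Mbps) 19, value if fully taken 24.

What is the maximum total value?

Best value per unit of size first: Client U 50/6≈8.33, Client Q 37/21≈1.76, Client A 35/20≈1.75, Client J 24/19≈1.26, Client F 8/18≈0.444.
All 6 Mbps of Client U fit (value 50) → 29 remain.
All 21 Mbps of Client Q fit (value 37) → 8 remain.
8 Mbps left: a 8/20 share of Client A gives 35×8/20 = 14.
Total value = 101.

101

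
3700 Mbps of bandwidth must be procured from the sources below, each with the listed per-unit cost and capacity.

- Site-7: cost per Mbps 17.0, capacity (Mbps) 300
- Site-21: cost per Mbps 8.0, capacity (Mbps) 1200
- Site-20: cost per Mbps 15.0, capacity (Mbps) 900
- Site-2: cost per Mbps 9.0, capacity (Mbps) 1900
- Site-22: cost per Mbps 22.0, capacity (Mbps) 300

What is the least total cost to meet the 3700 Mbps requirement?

35700

Fill from the cheapest source first.
Site-21 at 8.0: take all 1200 Mbps — 2500 still needed.
Site-2 at 9.0: take all 1900 Mbps — 600 still needed.
Site-20 at 15.0: take 600 of its 900 — requirement met.
Site-7, Site-22: unused.
Cost = 1200×8.0 + 1900×9.0 + 600×15.0 = 35700.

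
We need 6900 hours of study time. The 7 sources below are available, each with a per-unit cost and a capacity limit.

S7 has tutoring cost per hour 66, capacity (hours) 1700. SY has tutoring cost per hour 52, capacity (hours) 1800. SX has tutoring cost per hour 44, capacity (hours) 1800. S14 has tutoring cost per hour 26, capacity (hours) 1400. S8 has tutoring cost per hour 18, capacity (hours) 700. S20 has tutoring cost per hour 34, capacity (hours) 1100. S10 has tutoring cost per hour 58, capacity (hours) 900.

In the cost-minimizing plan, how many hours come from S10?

Use sources in increasing cost order.
Take 700 from S8 at 18 ; need 6200 more.
S14 at 26: take all 1400 hours ; 4800 still needed.
S20 (34): use full 1100 ; 3700 hours to go.
SX (44): use full 1800 ; 1900 hours to go.
SY (52): use full 1800 ; 100 hours to go.
Take 100 from S10 at 58 to finish.
S7: unused.

100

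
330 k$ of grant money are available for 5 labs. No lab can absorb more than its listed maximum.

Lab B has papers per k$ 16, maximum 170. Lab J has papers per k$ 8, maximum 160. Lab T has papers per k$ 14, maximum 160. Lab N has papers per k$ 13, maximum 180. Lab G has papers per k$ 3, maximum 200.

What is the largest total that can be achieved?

4960

Highest papers per k$ first: Lab B 16 > Lab T 14 > Lab N 13 > Lab J 8 > Lab G 3.
Lab B: +170 to 170 (cap) ; 160 left.
Lab T takes 160 to reach its cap of 160 ; 0 left.
Total = 16×170 + 14×160 = 4960.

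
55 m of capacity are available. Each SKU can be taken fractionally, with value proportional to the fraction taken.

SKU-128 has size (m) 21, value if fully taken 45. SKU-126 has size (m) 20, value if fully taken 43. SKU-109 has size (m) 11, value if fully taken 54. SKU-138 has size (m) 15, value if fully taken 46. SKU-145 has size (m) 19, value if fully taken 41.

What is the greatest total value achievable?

Sort by value density: SKU-109 54/11≈4.91, SKU-138 46/15≈3.07, SKU-145 41/19≈2.16, SKU-126 43/20≈2.15, SKU-128 45/21≈2.14.
All 11 m of SKU-109 fit (value 54) ; 44 remain.
Take all of SKU-138 (15 m, value 46) ; 29 m left.
Take all of SKU-145 (19 m, value 41) ; 10 m left.
Fill the last 10 m with part of SKU-126: 10/20 of it earns 21.5.
Total value = 162.5.

162.5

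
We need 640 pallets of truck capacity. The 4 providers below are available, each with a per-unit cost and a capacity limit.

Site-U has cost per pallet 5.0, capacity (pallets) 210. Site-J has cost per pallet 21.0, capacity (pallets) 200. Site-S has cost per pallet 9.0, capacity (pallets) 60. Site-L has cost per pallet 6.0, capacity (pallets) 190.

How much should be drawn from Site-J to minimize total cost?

Cheapest first:
Take 210 from Site-U at 5.0 → need 430 more.
Site-L at 6.0: take all 190 pallets → 240 still needed.
Site-S at 9.0: take all 60 pallets → 180 still needed.
Site-J at 21.0: take 180 of its 200 → requirement met.

180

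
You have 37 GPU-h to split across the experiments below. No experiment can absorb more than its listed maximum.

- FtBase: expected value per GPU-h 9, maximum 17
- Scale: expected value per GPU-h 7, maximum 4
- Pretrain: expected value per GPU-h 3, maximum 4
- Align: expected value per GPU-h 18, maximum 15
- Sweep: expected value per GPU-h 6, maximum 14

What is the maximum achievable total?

457

Order the experiments by expected value per GPU-h: Align 18 > FtBase 9 > Scale 7 > Sweep 6 > Pretrain 3.
Align takes 15 to reach its cap of 15 ; 22 left.
FtBase takes 17 to reach its cap of 17 ; 5 left.
Scale takes 4 to reach its cap of 4 ; 1 left.
Sweep has room for 14 but only 1 remain, so it gets 1.
Total = 9×17 + 7×4 + 18×15 + 6×1 = 457.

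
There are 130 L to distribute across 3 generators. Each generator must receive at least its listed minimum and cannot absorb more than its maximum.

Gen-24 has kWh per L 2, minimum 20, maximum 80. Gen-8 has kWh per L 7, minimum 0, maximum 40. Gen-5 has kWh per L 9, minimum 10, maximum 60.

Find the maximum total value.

Meeting every minimum uses 20+0+10 = 30 L, leaving 100.
Order the generators by kWh per L: Gen-5 9 > Gen-8 7 > Gen-24 2.
Gen-5 takes 50 more to reach its cap of 60 — 50 left.
Give Gen-8 40 more to hit its cap of 40 — 10 left.
Gen-24 has room for 60 more but only 10 remain, so it gets 30.
Total = 2×30 + 7×40 + 9×60 = 880.

880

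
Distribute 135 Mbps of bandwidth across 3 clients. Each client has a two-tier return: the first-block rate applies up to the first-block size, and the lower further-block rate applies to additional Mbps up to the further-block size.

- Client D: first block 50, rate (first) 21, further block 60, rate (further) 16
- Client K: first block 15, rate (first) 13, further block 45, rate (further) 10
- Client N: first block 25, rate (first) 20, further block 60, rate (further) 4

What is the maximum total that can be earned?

Order all 6 blocks by rate: Client D/tier1 21 > Client N/tier1 20 > Client D/tier2 16 > Client K/tier1 13 > Client K/tier2 10 > Client N/tier2 4.
Client D tier1 at 21: fill all 50 ; 85 left.
Client N/tier1 (20): +25 ; 60 left.
Client D tier2 at 16: fill all 60 ; 0 left.
Total = 21×50 + 20×25 + 16×60 = 2510.

2510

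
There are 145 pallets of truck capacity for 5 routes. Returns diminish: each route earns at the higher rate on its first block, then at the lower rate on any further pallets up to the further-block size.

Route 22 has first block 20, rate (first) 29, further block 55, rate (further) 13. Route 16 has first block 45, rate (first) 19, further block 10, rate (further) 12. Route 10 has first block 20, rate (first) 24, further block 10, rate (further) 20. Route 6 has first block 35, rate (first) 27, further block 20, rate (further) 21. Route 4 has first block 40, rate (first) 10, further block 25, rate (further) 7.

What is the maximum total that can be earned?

3385

Rank every tier by rate: Route 22/first 29 > Route 6/first 27 > Route 10/first 24 > Route 6/second 21 > Route 10/second 20 > Route 16/first 19 > Route 22/second 13 > Route 16/second 12 > Route 4/first 10 > Route 4/second 7.
Route 22/first (29): +20 — 125 left.
Route 6/first (27): +35 — 90 left.
Fill Route 10 first block (20 at 24) — 70 left.
Route 6/second (21): +20 — 50 left.
Route 10/second (20): +10 — 40 left.
Route 16/first: +40 of 45 at 19; pool empty.
Total = 29×20 + 27×35 + 24×20 + 21×20 + 20×10 + 19×40 = 3385.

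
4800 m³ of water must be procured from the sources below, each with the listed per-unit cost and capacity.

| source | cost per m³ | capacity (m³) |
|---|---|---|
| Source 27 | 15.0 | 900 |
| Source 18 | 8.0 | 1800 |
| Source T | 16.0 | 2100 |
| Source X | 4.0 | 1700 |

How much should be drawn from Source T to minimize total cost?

400

Cheapest first:
Take 1700 from Source X at 4.0 — need 3100 more.
Source 18 (8.0): use full 1800 — 1300 m³ to go.
Source 27 (15.0): use full 900 — 400 m³ to go.
Source T at 16.0: take 400 of its 2100 — requirement met.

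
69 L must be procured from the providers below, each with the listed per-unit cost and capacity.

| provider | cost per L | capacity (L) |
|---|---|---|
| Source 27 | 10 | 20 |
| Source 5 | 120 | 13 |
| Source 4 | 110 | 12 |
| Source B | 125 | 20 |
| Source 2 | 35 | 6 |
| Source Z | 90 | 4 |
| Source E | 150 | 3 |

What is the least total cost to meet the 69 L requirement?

5400

Fill from the cheapest provider first.
Take 20 from Source 27 at 10 → need 49 more.
Source 2 (35): use full 6 → 43 L to go.
Take 4 from Source Z at 90 → need 39 more.
Take 12 from Source 4 at 110 → need 27 more.
Take 13 from Source 5 at 120 → need 14 more.
Take 14 from Source B at 125 to finish.
Source E: unused.
Cost = 20×10 + 6×35 + 4×90 + 12×110 + 13×120 + 14×125 = 5400.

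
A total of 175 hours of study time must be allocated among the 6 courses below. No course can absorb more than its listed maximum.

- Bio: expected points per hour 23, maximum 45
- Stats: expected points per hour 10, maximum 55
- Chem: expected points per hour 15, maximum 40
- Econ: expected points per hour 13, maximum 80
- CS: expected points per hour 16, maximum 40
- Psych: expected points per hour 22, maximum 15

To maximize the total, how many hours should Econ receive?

Highest expected points per hour first: Bio 23 > Psych 22 > CS 16 > Chem 15 > Econ 13 > Stats 10.
Bio takes 45 to reach its cap of 45 → 130 left.
Psych takes 15 to reach its cap of 15 → 115 left.
CS: +40 to 40 (cap) → 75 left.
Give Chem 40 to hit its cap of 40 → 35 left.
Only 35 left; Econ takes them to reach 35.

35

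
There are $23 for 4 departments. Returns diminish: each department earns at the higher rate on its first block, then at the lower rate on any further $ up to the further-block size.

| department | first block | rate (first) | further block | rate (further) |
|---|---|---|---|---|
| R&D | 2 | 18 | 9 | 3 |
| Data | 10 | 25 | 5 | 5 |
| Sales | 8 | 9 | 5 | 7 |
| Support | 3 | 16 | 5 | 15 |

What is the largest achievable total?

436

Treat each block as its own option and order by rate: Data/tier1 25 > R&D/tier1 18 > Support/tier1 16 > Support/tier2 15 > Sales/tier1 9 > Sales/tier2 7 > Data/tier2 5 > R&D/tier2 3.
Data tier1 at 25: fill all 10 — 13 left.
R&D tier1 at 18: fill all 2 — 11 left.
Support tier1 at 16: fill all 3 — 8 left.
Fill Support tier2 block (5 at 15) — 3 left.
Sales/tier1: +3 of 8 at 9; pool empty.
Total = 25×10 + 18×2 + 16×3 + 15×5 + 9×3 = 436.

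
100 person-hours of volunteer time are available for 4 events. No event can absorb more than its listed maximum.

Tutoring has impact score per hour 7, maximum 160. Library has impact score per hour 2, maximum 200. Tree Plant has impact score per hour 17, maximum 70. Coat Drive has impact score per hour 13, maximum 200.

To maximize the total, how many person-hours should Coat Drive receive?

30

Order the events by impact score per hour: Tree Plant 17 > Coat Drive 13 > Tutoring 7 > Library 2.
Give Tree Plant 70 to hit its cap of 70 → 30 left.
Only 30 left; Coat Drive takes them to reach 30.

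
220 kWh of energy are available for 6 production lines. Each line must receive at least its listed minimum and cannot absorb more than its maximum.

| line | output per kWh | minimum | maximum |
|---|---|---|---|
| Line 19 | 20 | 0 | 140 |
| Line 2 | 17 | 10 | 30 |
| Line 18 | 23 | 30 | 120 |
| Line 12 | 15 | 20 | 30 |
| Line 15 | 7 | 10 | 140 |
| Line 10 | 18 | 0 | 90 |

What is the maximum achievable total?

4500

Meeting every minimum uses 0+10+30+20+10+0 = 70 kWh, leaving 150.
Rank by output per kWh: Line 18 23 > Line 19 20 > Line 10 18 > Line 2 17 > Line 12 15 > Line 15 7.
Line 18: +90 to 120 (cap) → 60 left.
Line 19 has room for 140 more but only 60 remain, so it gets 60.
Total = 20×60 + 17×10 + 23×120 + 15×20 + 7×10 = 4500.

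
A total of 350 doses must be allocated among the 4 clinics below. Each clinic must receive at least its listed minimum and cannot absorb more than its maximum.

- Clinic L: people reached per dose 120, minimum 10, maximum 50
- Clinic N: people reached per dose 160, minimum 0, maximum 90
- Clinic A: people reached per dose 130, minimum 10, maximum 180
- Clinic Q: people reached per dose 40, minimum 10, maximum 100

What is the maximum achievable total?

45000

Meeting every minimum uses 10+0+10+10 = 30 doses, leaving 320.
Order the clinics by people reached per dose: Clinic N 160 > Clinic A 130 > Clinic L 120 > Clinic Q 40.
Clinic N takes 90 more to reach its cap of 90 — 230 left.
Give Clinic A 170 more to hit its cap of 180 — 60 left.
Give Clinic L 40 more to hit its cap of 50 — 20 left.
Clinic Q has room for 90 more but only 20 remain, so it gets 30.
Total = 120×50 + 160×90 + 130×180 + 40×30 = 45000.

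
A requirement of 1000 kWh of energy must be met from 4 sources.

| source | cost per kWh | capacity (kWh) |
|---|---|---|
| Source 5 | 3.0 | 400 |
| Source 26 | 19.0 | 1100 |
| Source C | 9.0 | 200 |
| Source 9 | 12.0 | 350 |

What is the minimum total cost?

Cheapest first:
Take 400 from Source 5 at 3.0 → need 600 more.
Source C at 9.0: take all 200 kWh → 400 still needed.
Take 350 from Source 9 at 12.0 → need 50 more.
Source 26 at 19.0: take 50 of its 1100 → requirement met.
Cost = 400×3.0 + 200×9.0 + 350×12.0 + 50×19.0 = 8150.

8150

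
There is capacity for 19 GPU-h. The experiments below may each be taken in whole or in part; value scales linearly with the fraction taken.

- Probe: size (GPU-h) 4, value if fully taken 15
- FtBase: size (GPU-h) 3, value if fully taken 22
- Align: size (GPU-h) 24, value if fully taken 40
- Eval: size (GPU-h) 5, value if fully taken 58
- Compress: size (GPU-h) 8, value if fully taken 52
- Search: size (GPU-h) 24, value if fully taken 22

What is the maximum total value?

143.25

Best value per unit of size first: Eval 58/5≈11.6, FtBase 22/3≈7.33, Compress 52/8≈6.5, Probe 15/4≈3.75, Align 40/24≈1.67, Search 22/24≈0.917.
All 5 GPU-h of Eval fit (value 58) — 14 remain.
Take all of FtBase (3 GPU-h, value 22) — 11 GPU-h left.
Take all of Compress (8 GPU-h, value 52) — 3 GPU-h left.
Fill the last 3 GPU-h with part of Probe: 3/4 of it earns 11.25.
Total value = 143.25.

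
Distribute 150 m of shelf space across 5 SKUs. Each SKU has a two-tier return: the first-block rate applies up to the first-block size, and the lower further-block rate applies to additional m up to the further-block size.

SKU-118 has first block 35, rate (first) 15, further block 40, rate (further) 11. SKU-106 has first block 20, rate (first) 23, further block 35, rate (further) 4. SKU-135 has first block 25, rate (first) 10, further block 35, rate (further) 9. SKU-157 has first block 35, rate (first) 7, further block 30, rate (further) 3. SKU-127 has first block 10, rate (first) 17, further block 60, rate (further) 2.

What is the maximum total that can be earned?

2025

Order all 10 blocks by rate: SKU-106/tier1 23 > SKU-127/tier1 17 > SKU-118/tier1 15 > SKU-118/tier2 11 > SKU-135/tier1 10 > SKU-135/tier2 9 > SKU-157/tier1 7 > SKU-106/tier2 4 > SKU-157/tier2 3 > SKU-127/tier2 2.
Fill SKU-106 tier1 block (20 at 23) ; 130 left.
SKU-127/tier1 (17): +10 ; 120 left.
SKU-118 tier1 at 15: fill all 35 ; 85 left.
SKU-118 tier2 at 11: fill all 40 ; 45 left.
SKU-135 tier1 at 10: fill all 25 ; 20 left.
SKU-135/tier2: +20 of 35 at 9; pool empty.
Total = 23×20 + 17×10 + 15×35 + 11×40 + 10×25 + 9×20 = 2025.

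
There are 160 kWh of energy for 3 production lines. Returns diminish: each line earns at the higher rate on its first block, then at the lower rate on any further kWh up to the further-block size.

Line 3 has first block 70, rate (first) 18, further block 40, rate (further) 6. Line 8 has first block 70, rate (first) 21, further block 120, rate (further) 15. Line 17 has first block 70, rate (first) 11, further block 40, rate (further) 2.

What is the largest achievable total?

3030

Rank every tier by rate: Line 8/tier1 21 > Line 3/tier1 18 > Line 8/tier2 15 > Line 17/tier1 11 > Line 3/tier2 6 > Line 17/tier2 2.
Fill Line 8 tier1 block (70 at 21) → 90 left.
Line 3 tier1 at 18: fill all 70 → 20 left.
Line 8 tier2 at 15: only 20 left, fill 20.
Total = 21×70 + 18×70 + 15×20 = 3030.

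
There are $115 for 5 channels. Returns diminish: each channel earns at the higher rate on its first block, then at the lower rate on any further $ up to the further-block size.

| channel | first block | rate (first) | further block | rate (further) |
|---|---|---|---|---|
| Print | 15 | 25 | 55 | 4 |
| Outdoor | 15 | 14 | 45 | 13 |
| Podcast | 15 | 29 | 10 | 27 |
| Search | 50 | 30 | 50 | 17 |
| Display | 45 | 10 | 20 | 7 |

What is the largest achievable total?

3005

Order all 10 blocks by rate: Search/tier1 30 > Podcast/tier1 29 > Podcast/tier2 27 > Print/tier1 25 > Search/tier2 17 > Outdoor/tier1 14 > Outdoor/tier2 13 > Display/tier1 10 > Display/tier2 7 > Print/tier2 4.
Search/tier1 (30): +50 → 65 left.
Podcast/tier1 (29): +15 → 50 left.
Podcast/tier2 (27): +10 → 40 left.
Print tier1 at 25: fill all 15 → 25 left.
Search/tier2: +25 of 50 at 17; pool empty.
Total = 30×50 + 29×15 + 27×10 + 25×15 + 17×25 = 3005.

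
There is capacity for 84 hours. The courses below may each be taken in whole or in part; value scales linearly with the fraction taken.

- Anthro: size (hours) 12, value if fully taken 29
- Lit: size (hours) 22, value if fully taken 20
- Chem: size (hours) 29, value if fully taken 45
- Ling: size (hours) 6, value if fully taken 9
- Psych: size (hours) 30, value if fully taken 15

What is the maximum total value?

110.5

Rank by value-to-size ratio: Anthro 29/12≈2.42, Chem 45/29≈1.55, Ling 9/6≈1.5, Lit 20/22≈0.909, Psych 15/30≈0.5.
Take all of Anthro (12 hours, value 29) — 72 hours left.
All 29 hours of Chem fit (value 45) — 43 remain.
All 6 hours of Ling fit (value 9) — 37 remain.
Take all of Lit (22 hours, value 20) — 15 hours left.
Fill the last 15 hours with part of Psych: 15/30 of it earns 7.5.
Total value = 110.5.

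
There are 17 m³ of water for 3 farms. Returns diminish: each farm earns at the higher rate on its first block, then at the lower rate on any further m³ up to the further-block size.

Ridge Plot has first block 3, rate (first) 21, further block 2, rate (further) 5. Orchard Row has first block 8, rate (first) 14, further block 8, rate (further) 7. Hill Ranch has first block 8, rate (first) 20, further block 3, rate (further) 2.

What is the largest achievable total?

Rank every tier by rate: Ridge Plot/tier1 21 > Hill Ranch/tier1 20 > Orchard Row/tier1 14 > Orchard Row/tier2 7 > Ridge Plot/tier2 5 > Hill Ranch/tier2 2.
Fill Ridge Plot tier1 block (3 at 21) ; 14 left.
Fill Hill Ranch tier1 block (8 at 20) ; 6 left.
Orchard Row tier1 at 14: only 6 left, fill 6.
Total = 21×3 + 20×8 + 14×6 = 307.

307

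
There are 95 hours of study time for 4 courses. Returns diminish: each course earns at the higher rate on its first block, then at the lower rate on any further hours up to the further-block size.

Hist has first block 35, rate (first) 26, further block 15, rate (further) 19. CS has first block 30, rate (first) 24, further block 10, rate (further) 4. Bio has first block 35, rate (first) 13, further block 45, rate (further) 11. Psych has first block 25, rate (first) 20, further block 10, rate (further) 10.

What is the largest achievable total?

2225

Rank every tier by rate: Hist/first 26 > CS/first 24 > Psych/first 20 > Hist/second 19 > Bio/first 13 > Bio/second 11 > Psych/second 10 > CS/second 4.
Hist/first (26): +35 ; 60 left.
CS/first (24): +30 ; 30 left.
Psych first at 20: fill all 25 ; 5 left.
5 remain; put them into Hist second at 19.
Total = 26×35 + 24×30 + 20×25 + 19×5 = 2225.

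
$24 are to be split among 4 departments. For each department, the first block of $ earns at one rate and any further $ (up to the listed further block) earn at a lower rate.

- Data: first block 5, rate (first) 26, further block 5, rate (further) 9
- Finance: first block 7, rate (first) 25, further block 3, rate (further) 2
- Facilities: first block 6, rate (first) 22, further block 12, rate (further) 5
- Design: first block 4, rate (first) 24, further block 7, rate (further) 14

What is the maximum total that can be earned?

Order all 8 blocks by rate: Data/tier1 26 > Finance/tier1 25 > Design/tier1 24 > Facilities/tier1 22 > Design/tier2 14 > Data/tier2 9 > Facilities/tier2 5 > Finance/tier2 2.
Data/tier1 (26): +5 — 19 left.
Fill Finance tier1 block (7 at 25) — 12 left.
Fill Design tier1 block (4 at 24) — 8 left.
Fill Facilities tier1 block (6 at 22) — 2 left.
Design tier2 at 14: only 2 left, fill 2.
Total = 26×5 + 25×7 + 24×4 + 22×6 + 14×2 = 561.

561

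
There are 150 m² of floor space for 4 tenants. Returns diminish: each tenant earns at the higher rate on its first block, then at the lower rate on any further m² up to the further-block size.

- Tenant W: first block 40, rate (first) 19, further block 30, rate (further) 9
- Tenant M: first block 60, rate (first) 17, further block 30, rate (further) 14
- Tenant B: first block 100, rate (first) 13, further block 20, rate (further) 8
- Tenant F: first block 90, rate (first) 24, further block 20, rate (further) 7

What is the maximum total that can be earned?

Order all 8 blocks by rate: Tenant F/tier1 24 > Tenant W/tier1 19 > Tenant M/tier1 17 > Tenant M/tier2 14 > Tenant B/tier1 13 > Tenant W/tier2 9 > Tenant B/tier2 8 > Tenant F/tier2 7.
Tenant F/tier1 (24): +90 — 60 left.
Tenant W/tier1 (19): +40 — 20 left.
Tenant M/tier1: +20 of 60 at 17; pool empty.
Total = 24×90 + 19×40 + 17×20 = 3260.

3260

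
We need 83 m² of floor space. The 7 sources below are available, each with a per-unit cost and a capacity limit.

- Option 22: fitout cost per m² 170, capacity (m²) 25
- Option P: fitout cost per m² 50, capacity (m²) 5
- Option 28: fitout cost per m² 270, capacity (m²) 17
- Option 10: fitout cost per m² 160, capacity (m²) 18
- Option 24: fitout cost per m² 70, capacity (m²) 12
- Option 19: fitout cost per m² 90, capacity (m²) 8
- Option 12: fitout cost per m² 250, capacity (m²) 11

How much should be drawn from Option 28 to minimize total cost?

4

Use sources in increasing cost order.
Option P (50): use full 5 → 78 m² to go.
Take 12 from Option 24 at 70 → need 66 more.
Take 8 from Option 19 at 90 → need 58 more.
Option 10 at 160: take all 18 m² → 40 still needed.
Take 25 from Option 22 at 170 → need 15 more.
Option 12 (250): use full 11 → 4 m² to go.
Option 28 at 270: take 4 of its 17 → requirement met.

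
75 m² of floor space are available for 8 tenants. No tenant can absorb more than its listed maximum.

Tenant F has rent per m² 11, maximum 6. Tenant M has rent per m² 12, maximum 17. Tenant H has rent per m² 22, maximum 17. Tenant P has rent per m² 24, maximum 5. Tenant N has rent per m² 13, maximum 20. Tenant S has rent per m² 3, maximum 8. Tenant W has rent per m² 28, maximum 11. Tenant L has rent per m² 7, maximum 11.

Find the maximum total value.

Rank by rent per m²: Tenant W 28 > Tenant P 24 > Tenant H 22 > Tenant N 13 > Tenant M 12 > Tenant F 11 > Tenant L 7 > Tenant S 3.
Tenant W takes 11 to reach its cap of 11 — 64 left.
Tenant P takes 5 to reach its cap of 5 — 59 left.
Tenant H: +17 to 17 (cap) — 42 left.
Give Tenant N 20 to hit its cap of 20 — 22 left.
Give Tenant M 17 to hit its cap of 17 — 5 left.
Only 5 left; Tenant F takes them to reach 5.
Total = 11×5 + 12×17 + 22×17 + 24×5 + 13×20 + 28×11 = 1321.

1321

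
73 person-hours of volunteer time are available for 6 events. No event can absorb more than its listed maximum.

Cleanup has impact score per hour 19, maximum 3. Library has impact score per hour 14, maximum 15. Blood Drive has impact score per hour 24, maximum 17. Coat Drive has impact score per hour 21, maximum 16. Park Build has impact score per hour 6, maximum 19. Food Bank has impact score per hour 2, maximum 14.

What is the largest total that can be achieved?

Highest impact score per hour first: Blood Drive 24 > Coat Drive 21 > Cleanup 19 > Library 14 > Park Build 6 > Food Bank 2.
Give Blood Drive 17 to hit its cap of 17 ; 56 left.
Coat Drive: +16 to 16 (cap) ; 40 left.
Give Cleanup 3 to hit its cap of 3 ; 37 left.
Library takes 15 to reach its cap of 15 ; 22 left.
Give Park Build 19 to hit its cap of 19 ; 3 left.
Food Bank: +3 (room for 14) → 3. Pool exhausted.
Total = 19×3 + 14×15 + 24×17 + 21×16 + 6×19 + 2×3 = 1131.

1131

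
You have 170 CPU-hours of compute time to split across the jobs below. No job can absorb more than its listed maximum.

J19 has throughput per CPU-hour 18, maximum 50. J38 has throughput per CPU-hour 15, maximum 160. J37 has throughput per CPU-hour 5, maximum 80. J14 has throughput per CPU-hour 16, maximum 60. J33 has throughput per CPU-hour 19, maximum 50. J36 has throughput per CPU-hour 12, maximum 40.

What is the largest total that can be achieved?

Order the jobs by throughput per CPU-hour: J33 19 > J19 18 > J14 16 > J38 15 > J36 12 > J37 5.
J33 takes 50 to reach its cap of 50 → 120 left.
J19: +50 to 50 (cap) → 70 left.
J14: +60 to 60 (cap) → 10 left.
J38: +10 (room for 160) → 10. Pool exhausted.
Total = 18×50 + 15×10 + 16×60 + 19×50 = 2960.

2960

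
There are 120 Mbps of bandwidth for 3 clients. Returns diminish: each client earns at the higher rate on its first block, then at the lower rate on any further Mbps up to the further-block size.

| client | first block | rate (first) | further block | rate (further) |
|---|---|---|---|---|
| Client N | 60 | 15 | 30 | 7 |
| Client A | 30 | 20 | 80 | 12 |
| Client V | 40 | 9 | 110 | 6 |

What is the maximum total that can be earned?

1860

Order all 6 blocks by rate: Client A/tier1 20 > Client N/tier1 15 > Client A/tier2 12 > Client V/tier1 9 > Client N/tier2 7 > Client V/tier2 6.
Client A/tier1 (20): +30 → 90 left.
Client N/tier1 (15): +60 → 30 left.
Client A tier2 at 12: only 30 left, fill 30.
Total = 20×30 + 15×60 + 12×30 = 1860.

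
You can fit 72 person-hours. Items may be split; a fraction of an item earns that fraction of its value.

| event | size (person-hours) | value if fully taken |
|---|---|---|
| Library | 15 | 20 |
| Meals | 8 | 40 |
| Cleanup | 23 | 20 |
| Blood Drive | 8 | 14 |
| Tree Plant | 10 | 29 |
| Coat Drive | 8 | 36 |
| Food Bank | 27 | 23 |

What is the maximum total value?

Best value per unit of size first: Meals 40/8≈5, Coat Drive 36/8≈4.5, Tree Plant 29/10≈2.9, Blood Drive 14/8≈1.75, Library 20/15≈1.33, Cleanup 20/23≈0.87, Food Bank 23/27≈0.852.
All 8 person-hours of Meals fit (value 40) ; 64 remain.
Take all of Coat Drive (8 person-hours, value 36) ; 56 person-hours left.
All 10 person-hours of Tree Plant fit (value 29) ; 46 remain.
Take all of Blood Drive (8 person-hours, value 14) ; 38 person-hours left.
Library: take in full, 15 person-hours for value 20 ; 23 left.
Take all of Cleanup (23 person-hours, value 20) ; 0 person-hours left.
Total value = 159.

159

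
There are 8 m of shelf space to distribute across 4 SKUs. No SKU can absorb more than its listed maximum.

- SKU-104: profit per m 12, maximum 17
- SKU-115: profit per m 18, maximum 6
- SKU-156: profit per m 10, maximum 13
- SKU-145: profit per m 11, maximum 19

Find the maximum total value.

132

Rank by profit per m: SKU-115 18 > SKU-104 12 > SKU-145 11 > SKU-156 10.
SKU-115 takes 6 to reach its cap of 6 → 2 left.
SKU-104 has room for 17 but only 2 remain, so it gets 2.
Total = 12×2 + 18×6 = 132.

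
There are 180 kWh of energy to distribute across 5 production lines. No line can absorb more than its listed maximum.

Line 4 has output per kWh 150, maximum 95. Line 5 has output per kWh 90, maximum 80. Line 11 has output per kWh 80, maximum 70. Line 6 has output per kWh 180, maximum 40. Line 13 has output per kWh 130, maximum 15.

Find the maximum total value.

26100

Highest output per kWh first: Line 6 180 > Line 4 150 > Line 13 130 > Line 5 90 > Line 11 80.
Line 6: +40 to 40 (cap) ; 140 left.
Line 4 takes 95 to reach its cap of 95 ; 45 left.
Line 13 takes 15 to reach its cap of 15 ; 30 left.
Line 5 has room for 80 but only 30 remain, so it gets 30.
Total = 150×95 + 90×30 + 180×40 + 130×15 = 26100.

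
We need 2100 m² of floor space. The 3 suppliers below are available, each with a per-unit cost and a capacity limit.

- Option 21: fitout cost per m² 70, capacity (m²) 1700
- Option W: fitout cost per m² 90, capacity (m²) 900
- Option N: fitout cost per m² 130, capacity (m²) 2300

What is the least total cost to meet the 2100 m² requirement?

155000

Use suppliers in increasing cost order.
Option 21 at 70: take all 1700 m² → 400 still needed.
Take 400 from Option W at 90 to finish.
Option N: unused.
Cost = 1700×70 + 400×90 = 155000.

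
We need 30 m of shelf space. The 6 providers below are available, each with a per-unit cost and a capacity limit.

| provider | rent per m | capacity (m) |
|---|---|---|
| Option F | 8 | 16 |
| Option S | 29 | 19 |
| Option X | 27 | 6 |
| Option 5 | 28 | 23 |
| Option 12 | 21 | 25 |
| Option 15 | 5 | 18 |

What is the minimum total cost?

Use providers in increasing cost order.
Option 15 (5): use full 18 → 12 m to go.
Option F at 8: take 12 of its 16 → requirement met.
Option 12, Option X, Option 5, Option S: unused.
Cost = 18×5 + 12×8 = 186.

186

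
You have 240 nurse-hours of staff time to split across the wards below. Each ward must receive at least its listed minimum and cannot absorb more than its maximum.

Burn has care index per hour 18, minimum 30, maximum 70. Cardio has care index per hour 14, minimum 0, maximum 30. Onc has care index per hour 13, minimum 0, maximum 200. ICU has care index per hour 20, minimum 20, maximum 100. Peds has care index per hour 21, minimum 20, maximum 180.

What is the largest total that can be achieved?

4920

Meeting every minimum uses 30+0+0+20+20 = 70 nurse-hours, leaving 170.
Rank by care index per hour: Peds 21 > ICU 20 > Burn 18 > Cardio 14 > Onc 13.
Peds takes 160 more to reach its cap of 180 — 10 left.
ICU: +10 (room for 80) → 30. Pool exhausted.
Total = 18×30 + 20×30 + 21×180 = 4920.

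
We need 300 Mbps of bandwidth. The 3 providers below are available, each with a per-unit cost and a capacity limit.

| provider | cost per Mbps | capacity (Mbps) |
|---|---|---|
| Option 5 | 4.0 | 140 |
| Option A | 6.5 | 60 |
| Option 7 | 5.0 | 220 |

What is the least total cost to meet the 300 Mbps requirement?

Fill from the cheapest provider first.
Option 5 at 4.0: take all 140 Mbps ; 160 still needed.
Option 7 (5.0): take the remaining 160 ; done.
Option A: unused.
Cost = 140×4.0 + 160×5.0 = 1360.

1360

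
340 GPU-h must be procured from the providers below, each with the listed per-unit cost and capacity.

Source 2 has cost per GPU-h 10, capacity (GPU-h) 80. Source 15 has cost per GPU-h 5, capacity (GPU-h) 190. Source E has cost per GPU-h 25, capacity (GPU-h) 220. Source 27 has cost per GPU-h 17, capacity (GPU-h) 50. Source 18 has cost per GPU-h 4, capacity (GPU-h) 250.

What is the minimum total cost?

1450

Cheapest first:
Source 18 at 4: take all 250 GPU-h ; 90 still needed.
Take 90 from Source 15 at 5 to finish.
Source 2, Source 27, Source E: unused.
Cost = 250×4 + 90×5 = 1450.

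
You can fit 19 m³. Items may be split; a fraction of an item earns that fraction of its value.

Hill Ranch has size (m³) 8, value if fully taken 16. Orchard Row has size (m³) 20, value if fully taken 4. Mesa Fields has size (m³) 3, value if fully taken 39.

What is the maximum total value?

Best value per unit of size first: Mesa Fields 39/3≈13, Hill Ranch 16/8≈2, Orchard Row 4/20≈0.2.
Take all of Mesa Fields (3 m³, value 39) — 16 m³ left.
Hill Ranch: take in full, 8 m³ for value 16 — 8 left.
Fill the last 8 m³ with part of Orchard Row: 8/20 of it earns 1.6.
Total value = 56.6.

56.6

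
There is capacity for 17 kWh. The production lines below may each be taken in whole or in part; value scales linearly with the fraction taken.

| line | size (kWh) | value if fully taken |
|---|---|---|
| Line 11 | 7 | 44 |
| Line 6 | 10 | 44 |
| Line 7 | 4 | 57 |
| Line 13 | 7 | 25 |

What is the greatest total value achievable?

127.4

Best value per unit of size first: Line 7 57/4≈14.2, Line 11 44/7≈6.29, Line 6 44/10≈4.4, Line 13 25/7≈3.57.
Line 7: take in full, 4 kWh for value 57 → 13 left.
Take all of Line 11 (7 kWh, value 44) → 6 kWh left.
6 kWh left: a 6/10 share of Line 6 gives 44×6/10 = 26.4.
Total value = 127.4.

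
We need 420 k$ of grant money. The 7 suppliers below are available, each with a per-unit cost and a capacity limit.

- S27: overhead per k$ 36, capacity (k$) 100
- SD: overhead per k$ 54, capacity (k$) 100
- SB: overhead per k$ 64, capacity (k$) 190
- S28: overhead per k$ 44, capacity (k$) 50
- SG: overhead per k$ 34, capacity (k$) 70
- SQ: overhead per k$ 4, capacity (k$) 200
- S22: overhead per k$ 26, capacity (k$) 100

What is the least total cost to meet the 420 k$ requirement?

Use suppliers in increasing cost order.
Take 200 from SQ at 4 → need 220 more.
S22 at 26: take all 100 k$ → 120 still needed.
SG at 34: take all 70 k$ → 50 still needed.
Take 50 from S27 at 36 to finish.
S28, SD, SB: unused.
Cost = 200×4 + 100×26 + 70×34 + 50×36 = 7580.

7580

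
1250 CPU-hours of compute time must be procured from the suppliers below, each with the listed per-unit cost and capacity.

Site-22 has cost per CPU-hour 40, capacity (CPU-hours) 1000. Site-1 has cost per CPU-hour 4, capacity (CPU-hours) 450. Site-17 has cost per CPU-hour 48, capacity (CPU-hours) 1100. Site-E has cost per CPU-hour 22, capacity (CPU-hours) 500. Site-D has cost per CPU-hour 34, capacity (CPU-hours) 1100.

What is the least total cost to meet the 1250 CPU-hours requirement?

Cheapest first:
Take 450 from Site-1 at 4 ; need 800 more.
Take 500 from Site-E at 22 ; need 300 more.
Site-D (34): take the remaining 300 ; done.
Site-22, Site-17: unused.
Cost = 450×4 + 500×22 + 300×34 = 23000.

23000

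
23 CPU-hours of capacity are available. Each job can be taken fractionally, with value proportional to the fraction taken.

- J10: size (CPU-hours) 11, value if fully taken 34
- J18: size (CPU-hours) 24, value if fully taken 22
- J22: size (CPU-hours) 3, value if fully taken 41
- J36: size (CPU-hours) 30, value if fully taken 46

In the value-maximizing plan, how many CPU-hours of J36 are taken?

9

Rank by value-to-size ratio: J22 41/3≈13.7, J10 34/11≈3.09, J36 46/30≈1.53, J18 22/24≈0.917.
Take all of J22 (3 CPU-hours, value 41) ; 20 CPU-hours left.
J10: take in full, 11 CPU-hours for value 34 ; 9 left.
9 CPU-hours left: a 9/30 share of J36 gives 46×9/30 = 13.8.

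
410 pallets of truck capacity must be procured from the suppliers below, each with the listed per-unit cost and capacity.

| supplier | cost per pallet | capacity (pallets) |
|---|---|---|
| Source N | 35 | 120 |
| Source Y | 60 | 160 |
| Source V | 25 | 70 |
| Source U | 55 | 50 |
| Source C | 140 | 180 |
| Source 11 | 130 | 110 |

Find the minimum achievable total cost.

Use suppliers in increasing cost order.
Source V (25): use full 70 → 340 pallets to go.
Source N (35): use full 120 → 220 pallets to go.
Source U at 55: take all 50 pallets → 170 still needed.
Source Y at 60: take all 160 pallets → 10 still needed.
Source 11 (130): take the remaining 10 → done.
Source C: unused.
Cost = 70×25 + 120×35 + 50×55 + 160×60 + 10×130 = 19600.

19600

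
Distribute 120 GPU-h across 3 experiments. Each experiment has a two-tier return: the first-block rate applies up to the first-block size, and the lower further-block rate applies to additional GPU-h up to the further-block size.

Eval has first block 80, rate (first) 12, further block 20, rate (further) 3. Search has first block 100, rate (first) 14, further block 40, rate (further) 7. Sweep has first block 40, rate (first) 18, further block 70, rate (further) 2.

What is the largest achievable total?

Rank every tier by rate: Sweep/tier1 18 > Search/tier1 14 > Eval/tier1 12 > Search/tier2 7 > Eval/tier2 3 > Sweep/tier2 2.
Sweep/tier1 (18): +40 → 80 left.
80 remain; put them into Search tier1 at 14.
Total = 18×40 + 14×80 = 1840.

1840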